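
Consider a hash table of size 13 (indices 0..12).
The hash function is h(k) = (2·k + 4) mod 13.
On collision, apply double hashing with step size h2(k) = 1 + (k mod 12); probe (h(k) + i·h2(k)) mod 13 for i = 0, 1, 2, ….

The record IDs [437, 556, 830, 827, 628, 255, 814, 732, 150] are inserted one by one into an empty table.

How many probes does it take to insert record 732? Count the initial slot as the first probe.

3

437 hashes to 7; slot 7 is free => place at 7.
556 hashes to 11; slot 11 is free => place at 11.
830 hashes to 0; slot 0 is free => place at 0.
827 hashes to 7, h2=12; 7 taken => place at 6.
628 hashes to 12; slot 12 is free => place at 12.
255 hashes to 7, h2=4; 7,11 taken => place at 2.
814 hashes to 7, h2=11; 7 taken => place at 5.
732 hashes to 12, h2=1; 12,0 taken => place at 1.
150 hashes to 5, h2=7; 5,12,6,0,7,1 taken => place at 8.
Table: [830, 732, 255, -, -, 814, 827, 437, 150, -, -, 556, 628]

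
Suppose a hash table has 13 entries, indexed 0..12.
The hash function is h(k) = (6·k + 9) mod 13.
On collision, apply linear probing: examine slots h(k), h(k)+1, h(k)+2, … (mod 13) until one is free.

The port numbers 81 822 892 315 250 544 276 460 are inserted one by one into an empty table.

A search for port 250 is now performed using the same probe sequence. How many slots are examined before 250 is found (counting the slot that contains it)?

Insert 81: h=1, slot 1 empty -> index 1.
Insert 822: h=1, slot 1 occupied -> index 2.
Insert 892: h=5, slot 5 empty -> index 5.
Insert 315: h=1, slots 1,2 occupied -> index 3.
Insert 250: h=1, slots 1,2,3 occupied -> index 4.
Insert 544: h=10, slot 10 empty -> index 10.
Insert 276: h=1, slots 1,2,3,4,5 occupied -> index 6.
Insert 460: h=0, slot 0 empty -> index 0.
Table: [460, 81, 822, 315, 250, 892, 276, ., ., ., 544, ., .]
Lookup 250: h=1, probe 1,2,3,4 → found at 4.

4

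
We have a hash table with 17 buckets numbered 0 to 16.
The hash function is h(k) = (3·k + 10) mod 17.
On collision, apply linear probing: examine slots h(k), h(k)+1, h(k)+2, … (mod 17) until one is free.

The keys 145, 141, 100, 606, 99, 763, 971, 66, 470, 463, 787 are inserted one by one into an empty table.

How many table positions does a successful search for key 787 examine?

4

145: h=3 => slot 3
141: h=8 => slot 8
100: h=4 => slot 4
606: h=9 => slot 9
99: h=1 => slot 1
763: h=4, probe 4,5 => slot 5
971: h=16 => slot 16
66: h=4, probe 4,5,6 => slot 6
470: h=9, probe 9,10 => slot 10
463: h=5, probe 5,6,7 => slot 7
787: h=8, probe 8,9,10,11 => slot 11
Table: [—, 99, —, 145, 100, 763, 66, 463, 141, 606, 470, 787, —, —, —, —, 971]
Lookup 787: h=8, probe 8,9,10,11 → found at 11.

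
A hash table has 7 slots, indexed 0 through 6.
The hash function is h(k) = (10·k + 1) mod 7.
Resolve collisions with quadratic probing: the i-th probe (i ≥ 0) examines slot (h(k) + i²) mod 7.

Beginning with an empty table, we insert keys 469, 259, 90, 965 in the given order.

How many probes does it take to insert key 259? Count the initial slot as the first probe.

2

Insert 469: h=1, slot 1 empty → index 1.
Insert 259: h=1, slot 1 occupied → index 2.
Insert 90: h=5, slot 5 empty → index 5.
Insert 965: h=5, slot 5 occupied → index 6.
Table: [_, 469, 259, _, _, 90, 965]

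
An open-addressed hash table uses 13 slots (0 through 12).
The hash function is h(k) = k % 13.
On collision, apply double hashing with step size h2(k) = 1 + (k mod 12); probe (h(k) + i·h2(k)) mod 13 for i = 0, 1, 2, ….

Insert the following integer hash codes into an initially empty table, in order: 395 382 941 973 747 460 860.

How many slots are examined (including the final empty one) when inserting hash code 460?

2

395 hashes to 5; slot 5 is free -> place at 5.
382 hashes to 5, h2=11; 5 taken -> place at 3.
941 hashes to 5, h2=6; 5 taken -> place at 11.
973 hashes to 11, h2=2; 11 taken -> place at 0.
747 hashes to 6; slot 6 is free -> place at 6.
460 hashes to 5, h2=5; 5 taken -> place at 10.
860 hashes to 2; slot 2 is free -> place at 2.
Table: [973, ., 860, 382, ., 395, 747, ., ., ., 460, 941, .]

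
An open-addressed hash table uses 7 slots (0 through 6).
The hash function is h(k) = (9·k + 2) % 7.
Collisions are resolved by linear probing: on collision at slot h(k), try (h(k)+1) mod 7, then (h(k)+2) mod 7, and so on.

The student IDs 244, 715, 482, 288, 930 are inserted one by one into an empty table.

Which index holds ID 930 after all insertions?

2

244 hashes to 0; slot 0 is free -> place at 0.
715 hashes to 4; slot 4 is free -> place at 4.
482 hashes to 0; 0 taken -> place at 1.
288 hashes to 4; 4 taken -> place at 5.
930 hashes to 0; 0,1 taken -> place at 2.
Table: [244, 482, 930, ∅, 715, 288, ∅]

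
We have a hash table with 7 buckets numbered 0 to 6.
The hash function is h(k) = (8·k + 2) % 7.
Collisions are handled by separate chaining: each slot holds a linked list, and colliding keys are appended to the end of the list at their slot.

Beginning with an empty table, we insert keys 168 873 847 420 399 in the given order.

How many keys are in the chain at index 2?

168 → bucket 2
873 → bucket 0
847 → bucket 2 (collision)
420 → bucket 2 (collision)
399 → bucket 2 (collision)
Final buckets:
0: 873
1: ∅
2: 168 -> 847 -> 420 -> 399
3: ∅
4: ∅
5: ∅
6: ∅

4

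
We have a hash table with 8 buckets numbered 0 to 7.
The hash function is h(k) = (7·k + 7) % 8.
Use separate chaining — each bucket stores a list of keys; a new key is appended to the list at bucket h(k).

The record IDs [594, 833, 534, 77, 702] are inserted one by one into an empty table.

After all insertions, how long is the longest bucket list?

594 → bucket 5
833 → bucket 6
534 → bucket 1
77 → bucket 2
702 → bucket 1 (collision)
Final buckets:
0: _
1: 534 -> 702
2: 77
3: _
4: _
5: 594
6: 833
7: _

2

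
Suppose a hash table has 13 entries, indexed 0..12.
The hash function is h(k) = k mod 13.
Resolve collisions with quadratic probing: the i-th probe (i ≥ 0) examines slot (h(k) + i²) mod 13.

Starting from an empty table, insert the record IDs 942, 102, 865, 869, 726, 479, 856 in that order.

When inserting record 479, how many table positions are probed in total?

942: h=6 → slot 6
102: h=11 → slot 11
865: h=7 → slot 7
869: h=11, probe 11,12 → slot 12
726: h=11, probe 11,12,2 → slot 2
479: h=11, probe 11,12,2,7,1 → slot 1
856: h=11, probe 11,12,2,7,1,10 → slot 10
Table: [-, 479, 726, -, -, -, 942, 865, -, -, 856, 102, 869]

5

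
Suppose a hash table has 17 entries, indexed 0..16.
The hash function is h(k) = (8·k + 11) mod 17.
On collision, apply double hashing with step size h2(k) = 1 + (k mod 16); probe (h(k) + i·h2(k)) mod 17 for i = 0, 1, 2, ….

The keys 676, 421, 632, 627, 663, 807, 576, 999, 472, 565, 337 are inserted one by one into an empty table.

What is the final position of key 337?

6

676 hashes to 13; slot 13 is free => place at 13.
421 hashes to 13, h2=6; 13 taken => place at 2.
632 hashes to 1; slot 1 is free => place at 1.
627 hashes to 12; slot 12 is free => place at 12.
663 hashes to 11; slot 11 is free => place at 11.
807 hashes to 7; slot 7 is free => place at 7.
576 hashes to 12, h2=1; 12,13 taken => place at 14.
999 hashes to 13, h2=8; 13 taken => place at 4.
472 hashes to 13, h2=9; 13 taken => place at 5.
565 hashes to 9; slot 9 is free => place at 9.
337 hashes to 4, h2=2; 4 taken => place at 6.
Table: [∅, 632, 421, ∅, 999, 472, 337, 807, ∅, 565, ∅, 663, 627, 676, 576, ∅, ∅]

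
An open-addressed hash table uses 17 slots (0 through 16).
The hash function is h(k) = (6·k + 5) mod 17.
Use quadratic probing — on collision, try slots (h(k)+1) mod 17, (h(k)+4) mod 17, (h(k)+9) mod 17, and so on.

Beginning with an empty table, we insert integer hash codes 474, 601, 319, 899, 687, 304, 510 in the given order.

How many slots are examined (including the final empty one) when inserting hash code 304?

3

474 hashes to 10; slot 10 is free → place at 10.
601 hashes to 7; slot 7 is free → place at 7.
319 hashes to 15; slot 15 is free → place at 15.
899 hashes to 10; 10 taken → place at 11.
687 hashes to 13; slot 13 is free → place at 13.
304 hashes to 10; 10,11 taken → place at 14.
510 hashes to 5; slot 5 is free → place at 5.
Table: [∅, ∅, ∅, ∅, ∅, 510, ∅, 601, ∅, ∅, 474, 899, ∅, 687, 304, 319, ∅]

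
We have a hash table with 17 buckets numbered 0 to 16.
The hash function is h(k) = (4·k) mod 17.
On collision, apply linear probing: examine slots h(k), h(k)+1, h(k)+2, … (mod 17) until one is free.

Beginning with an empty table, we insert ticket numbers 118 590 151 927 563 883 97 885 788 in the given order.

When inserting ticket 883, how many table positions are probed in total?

3

118: h=13 => slot 13
590: h=14 => slot 14
151: h=9 => slot 9
927: h=2 => slot 2
563: h=8 => slot 8
883: h=13, probe 13,14,15 => slot 15
97: h=14, probe 14,15,16 => slot 16
885: h=4 => slot 4
788: h=7 => slot 7
Table: [_, _, 927, _, 885, _, _, 788, 563, 151, _, _, _, 118, 590, 883, 97]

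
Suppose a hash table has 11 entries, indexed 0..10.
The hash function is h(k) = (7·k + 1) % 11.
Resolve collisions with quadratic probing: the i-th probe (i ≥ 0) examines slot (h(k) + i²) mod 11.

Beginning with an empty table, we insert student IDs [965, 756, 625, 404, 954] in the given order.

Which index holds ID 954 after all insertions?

0

Insert 965: h=2, slot 2 empty -> index 2.
Insert 756: h=2, slot 2 occupied -> index 3.
Insert 625: h=9, slot 9 empty -> index 9.
Insert 404: h=2, slots 2,3 occupied -> index 6.
Insert 954: h=2, slots 2,3,6 occupied -> index 0.
Table: [954, ∅, 965, 756, ∅, ∅, 404, ∅, ∅, 625, ∅]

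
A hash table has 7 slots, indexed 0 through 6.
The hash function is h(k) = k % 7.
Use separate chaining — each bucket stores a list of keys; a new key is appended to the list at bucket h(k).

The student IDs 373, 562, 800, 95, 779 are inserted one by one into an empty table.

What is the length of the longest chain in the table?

4

Insert 373: h=2, bucket 2 empty → new chain.
Insert 562: h=2, bucket 2 nonempty → append to chain.
Insert 800: h=2, bucket 2 nonempty → append to chain.
Insert 95: h=4, bucket 4 empty → new chain.
Insert 779: h=2, bucket 2 nonempty → append to chain.
Final buckets:
0: -
1: -
2: 373 -> 562 -> 800 -> 779
3: -
4: 95
5: -
6: -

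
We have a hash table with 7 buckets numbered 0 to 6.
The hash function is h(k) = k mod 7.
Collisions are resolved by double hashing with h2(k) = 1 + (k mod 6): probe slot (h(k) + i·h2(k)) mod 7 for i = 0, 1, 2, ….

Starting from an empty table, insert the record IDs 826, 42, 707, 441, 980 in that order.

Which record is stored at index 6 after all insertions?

826: h=0 → slot 0
42: h=0, h2=1, probe 0,1 → slot 1
707: h=0, h2=6, probe 0,6 → slot 6
441: h=0, h2=4, probe 0,4 → slot 4
980: h=0, h2=3, probe 0,3 → slot 3
Table: [826, 42, _, 980, 441, _, 707]

707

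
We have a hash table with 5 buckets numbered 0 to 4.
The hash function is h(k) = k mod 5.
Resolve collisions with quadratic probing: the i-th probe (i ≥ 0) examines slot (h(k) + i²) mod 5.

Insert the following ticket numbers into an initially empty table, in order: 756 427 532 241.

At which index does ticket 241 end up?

756: h=1 => slot 1
427: h=2 => slot 2
532: h=2, probe 2,3 => slot 3
241: h=1, probe 1,2,0 => slot 0
Table: [241, 756, 427, 532, _]

0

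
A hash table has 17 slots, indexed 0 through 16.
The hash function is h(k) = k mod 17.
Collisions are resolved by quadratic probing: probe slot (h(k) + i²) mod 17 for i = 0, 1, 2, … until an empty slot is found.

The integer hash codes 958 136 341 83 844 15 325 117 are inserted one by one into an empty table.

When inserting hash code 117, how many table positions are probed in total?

4

958 hashes to 6; slot 6 is free → place at 6.
136 hashes to 0; slot 0 is free → place at 0.
341 hashes to 1; slot 1 is free → place at 1.
83 hashes to 15; slot 15 is free → place at 15.
844 hashes to 11; slot 11 is free → place at 11.
15 hashes to 15; 15 taken → place at 16.
325 hashes to 2; slot 2 is free → place at 2.
117 hashes to 15; 15,16,2 taken → place at 7.
Table: [136, 341, 325, _, _, _, 958, 117, _, _, _, 844, _, _, _, 83, 15]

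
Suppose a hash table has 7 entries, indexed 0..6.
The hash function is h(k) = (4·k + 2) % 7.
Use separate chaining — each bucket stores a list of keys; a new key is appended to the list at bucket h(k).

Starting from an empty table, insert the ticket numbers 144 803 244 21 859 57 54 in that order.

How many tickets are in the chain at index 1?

144 -> bucket 4
803 -> bucket 1
244 -> bucket 5
21 -> bucket 2
859 -> bucket 1 (collision)
57 -> bucket 6
54 -> bucket 1 (collision)
Final buckets:
0: —
1: 803 -> 859 -> 54
2: 21
3: —
4: 144
5: 244
6: 57

3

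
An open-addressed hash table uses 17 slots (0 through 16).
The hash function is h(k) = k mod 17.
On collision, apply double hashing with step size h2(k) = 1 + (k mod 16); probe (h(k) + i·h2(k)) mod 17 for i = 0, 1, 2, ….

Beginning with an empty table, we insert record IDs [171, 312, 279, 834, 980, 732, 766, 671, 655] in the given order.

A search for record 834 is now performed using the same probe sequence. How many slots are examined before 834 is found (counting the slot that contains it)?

171 hashes to 1; slot 1 is free => place at 1.
312 hashes to 6; slot 6 is free => place at 6.
279 hashes to 7; slot 7 is free => place at 7.
834 hashes to 1, h2=3; 1 taken => place at 4.
980 hashes to 11; slot 11 is free => place at 11.
732 hashes to 1, h2=13; 1 taken => place at 14.
766 hashes to 1, h2=15; 1 taken => place at 16.
671 hashes to 8; slot 8 is free => place at 8.
655 hashes to 9; slot 9 is free => place at 9.
Table: [—, 171, —, —, 834, —, 312, 279, 671, 655, —, 980, —, —, 732, —, 766]
Lookup 834: h=1, h2=3, probe 1,4 → found at 4.

2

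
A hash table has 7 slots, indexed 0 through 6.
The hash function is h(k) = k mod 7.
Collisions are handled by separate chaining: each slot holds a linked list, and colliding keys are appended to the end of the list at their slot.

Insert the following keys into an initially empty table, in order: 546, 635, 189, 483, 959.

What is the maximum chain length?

4

546 -> bucket 0
635 -> bucket 5
189 -> bucket 0 (collision)
483 -> bucket 0 (collision)
959 -> bucket 0 (collision)
Final buckets:
0: 546 -> 189 -> 483 -> 959
1: -
2: -
3: -
4: -
5: 635
6: -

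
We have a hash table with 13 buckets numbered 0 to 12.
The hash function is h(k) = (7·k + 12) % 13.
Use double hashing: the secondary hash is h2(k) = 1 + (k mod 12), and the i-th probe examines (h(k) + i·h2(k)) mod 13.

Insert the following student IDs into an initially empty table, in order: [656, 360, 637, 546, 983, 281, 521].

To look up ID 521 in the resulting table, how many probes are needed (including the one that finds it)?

656: h=2 → slot 2
360: h=10 → slot 10
637: h=12 → slot 12
546: h=12, h2=7, probe 12,6 → slot 6
983: h=3 → slot 3
281: h=3, h2=6, probe 3,9 → slot 9
521: h=6, h2=6, probe 6,12,5 → slot 5
Table: [_, _, 656, 983, _, 521, 546, _, _, 281, 360, _, 637]
Lookup 521: h=6, h2=6, probe 6,12,5 → found at 5.

3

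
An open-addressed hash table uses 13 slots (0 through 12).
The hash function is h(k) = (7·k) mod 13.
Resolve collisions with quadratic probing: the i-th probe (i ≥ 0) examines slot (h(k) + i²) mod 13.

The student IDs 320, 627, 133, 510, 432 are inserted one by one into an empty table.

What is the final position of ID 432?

320: h=4 → slot 4
627: h=8 → slot 8
133: h=8, probe 8,9 → slot 9
510: h=8, probe 8,9,12 → slot 12
432: h=8, probe 8,9,12,4,11 → slot 11
Table: [-, -, -, -, 320, -, -, -, 627, 133, -, 432, 510]

11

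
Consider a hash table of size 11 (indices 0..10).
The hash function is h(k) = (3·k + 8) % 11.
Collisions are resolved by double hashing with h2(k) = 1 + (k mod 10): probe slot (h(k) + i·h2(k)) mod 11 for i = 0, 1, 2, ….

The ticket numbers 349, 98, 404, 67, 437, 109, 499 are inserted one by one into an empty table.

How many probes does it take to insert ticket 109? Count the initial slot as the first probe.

Insert 349: h=10, slot 10 empty → index 10.
Insert 98: h=5, slot 5 empty → index 5.
Insert 404: h=10, h2=5, slot 10 occupied → index 4.
Insert 67: h=0, slot 0 empty → index 0.
Insert 437: h=10, h2=8, slot 10 occupied → index 7.
Insert 109: h=5, h2=10, slots 5,4 occupied → index 3.
Insert 499: h=9, slot 9 empty → index 9.
Table: [67, -, -, 109, 404, 98, -, 437, -, 499, 349]

3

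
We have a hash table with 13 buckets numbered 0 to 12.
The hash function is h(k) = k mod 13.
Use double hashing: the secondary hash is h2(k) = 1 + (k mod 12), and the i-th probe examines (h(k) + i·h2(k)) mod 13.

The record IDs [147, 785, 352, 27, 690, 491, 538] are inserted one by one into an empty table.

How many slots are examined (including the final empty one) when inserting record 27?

Insert 147: h=4, slot 4 empty -> index 4.
Insert 785: h=5, slot 5 empty -> index 5.
Insert 352: h=1, slot 1 empty -> index 1.
Insert 27: h=1, h2=4, slots 1,5 occupied -> index 9.
Insert 690: h=1, h2=7, slot 1 occupied -> index 8.
Insert 491: h=10, slot 10 empty -> index 10.
Insert 538: h=5, h2=11, slot 5 occupied -> index 3.
Table: [∅, 352, ∅, 538, 147, 785, ∅, ∅, 690, 27, 491, ∅, ∅]

3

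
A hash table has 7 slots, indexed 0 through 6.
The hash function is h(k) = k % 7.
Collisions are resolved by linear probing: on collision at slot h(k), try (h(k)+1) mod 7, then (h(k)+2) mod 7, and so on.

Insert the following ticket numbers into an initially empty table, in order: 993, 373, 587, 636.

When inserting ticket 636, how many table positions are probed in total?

3

Insert 993: h=6, slot 6 empty -> index 6.
Insert 373: h=2, slot 2 empty -> index 2.
Insert 587: h=6, slot 6 occupied -> index 0.
Insert 636: h=6, slots 6,0 occupied -> index 1.
Table: [587, 636, 373, ∅, ∅, ∅, 993]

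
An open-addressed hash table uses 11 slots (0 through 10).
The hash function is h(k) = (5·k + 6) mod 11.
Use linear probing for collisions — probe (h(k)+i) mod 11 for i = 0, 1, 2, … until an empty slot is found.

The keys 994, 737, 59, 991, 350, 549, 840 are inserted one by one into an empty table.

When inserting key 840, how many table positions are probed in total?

5

994 hashes to 4; slot 4 is free → place at 4.
737 hashes to 6; slot 6 is free → place at 6.
59 hashes to 4; 4 taken → place at 5.
991 hashes to 0; slot 0 is free → place at 0.
350 hashes to 7; slot 7 is free → place at 7.
549 hashes to 1; slot 1 is free → place at 1.
840 hashes to 4; 4,5,6,7 taken → place at 8.
Table: [991, 549, ∅, ∅, 994, 59, 737, 350, 840, ∅, ∅]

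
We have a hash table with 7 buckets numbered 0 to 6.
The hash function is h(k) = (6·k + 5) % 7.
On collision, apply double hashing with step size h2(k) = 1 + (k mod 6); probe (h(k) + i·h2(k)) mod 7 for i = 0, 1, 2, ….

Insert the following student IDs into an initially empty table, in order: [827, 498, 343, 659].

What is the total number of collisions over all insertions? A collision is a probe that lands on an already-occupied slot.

3

827 hashes to 4; slot 4 is free → place at 4.
498 hashes to 4, h2=1; 4 taken → place at 5.
343 hashes to 5, h2=2; 5 taken → place at 0.
659 hashes to 4, h2=6; 4 taken → place at 3.
Table: [343, _, _, 659, 827, 498, _]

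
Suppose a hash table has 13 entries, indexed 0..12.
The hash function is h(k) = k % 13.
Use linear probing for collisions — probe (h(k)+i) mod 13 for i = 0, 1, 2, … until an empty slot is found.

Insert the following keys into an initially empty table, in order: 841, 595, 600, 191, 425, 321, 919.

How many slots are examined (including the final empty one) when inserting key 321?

841: h=9 -> slot 9
595: h=10 -> slot 10
600: h=2 -> slot 2
191: h=9, probe 9,10,11 -> slot 11
425: h=9, probe 9,10,11,12 -> slot 12
321: h=9, probe 9,10,11,12,0 -> slot 0
919: h=9, probe 9,10,11,12,0,1 -> slot 1
Table: [321, 919, 600, —, —, —, —, —, —, 841, 595, 191, 425]

5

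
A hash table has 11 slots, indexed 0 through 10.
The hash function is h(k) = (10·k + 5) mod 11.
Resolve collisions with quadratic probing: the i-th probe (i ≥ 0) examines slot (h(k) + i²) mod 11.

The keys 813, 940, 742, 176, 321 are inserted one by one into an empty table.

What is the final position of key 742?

1

Insert 813: h=6, slot 6 empty → index 6.
Insert 940: h=0, slot 0 empty → index 0.
Insert 742: h=0, slot 0 occupied → index 1.
Insert 176: h=5, slot 5 empty → index 5.
Insert 321: h=3, slot 3 empty → index 3.
Table: [940, 742, ., 321, ., 176, 813, ., ., ., .]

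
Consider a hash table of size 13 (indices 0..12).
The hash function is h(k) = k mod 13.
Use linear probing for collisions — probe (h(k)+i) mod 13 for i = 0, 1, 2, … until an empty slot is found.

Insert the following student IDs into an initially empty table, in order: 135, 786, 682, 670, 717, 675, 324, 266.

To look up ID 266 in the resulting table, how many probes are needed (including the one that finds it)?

4

Insert 135: h=5, slot 5 empty -> index 5.
Insert 786: h=6, slot 6 empty -> index 6.
Insert 682: h=6, slot 6 occupied -> index 7.
Insert 670: h=7, slot 7 occupied -> index 8.
Insert 717: h=2, slot 2 empty -> index 2.
Insert 675: h=12, slot 12 empty -> index 12.
Insert 324: h=12, slot 12 occupied -> index 0.
Insert 266: h=6, slots 6,7,8 occupied -> index 9.
Table: [324, _, 717, _, _, 135, 786, 682, 670, 266, _, _, 675]
Lookup 266: h=6, probe 6,7,8,9 → found at 9.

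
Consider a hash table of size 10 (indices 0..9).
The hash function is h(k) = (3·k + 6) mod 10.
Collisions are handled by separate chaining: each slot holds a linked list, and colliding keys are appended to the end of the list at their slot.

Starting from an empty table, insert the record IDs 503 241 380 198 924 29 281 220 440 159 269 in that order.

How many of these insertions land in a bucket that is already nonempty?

Insert 503: h=5, bucket 5 empty -> new chain.
Insert 241: h=9, bucket 9 empty -> new chain.
Insert 380: h=6, bucket 6 empty -> new chain.
Insert 198: h=0, bucket 0 empty -> new chain.
Insert 924: h=8, bucket 8 empty -> new chain.
Insert 29: h=3, bucket 3 empty -> new chain.
Insert 281: h=9, bucket 9 nonempty -> append to chain.
Insert 220: h=6, bucket 6 nonempty -> append to chain.
Insert 440: h=6, bucket 6 nonempty -> append to chain.
Insert 159: h=3, bucket 3 nonempty -> append to chain.
Insert 269: h=3, bucket 3 nonempty -> append to chain.
Final buckets:
0: 198
1: ∅
2: ∅
3: 29 -> 159 -> 269
4: ∅
5: 503
6: 380 -> 220 -> 440
7: ∅
8: 924
9: 241 -> 281

5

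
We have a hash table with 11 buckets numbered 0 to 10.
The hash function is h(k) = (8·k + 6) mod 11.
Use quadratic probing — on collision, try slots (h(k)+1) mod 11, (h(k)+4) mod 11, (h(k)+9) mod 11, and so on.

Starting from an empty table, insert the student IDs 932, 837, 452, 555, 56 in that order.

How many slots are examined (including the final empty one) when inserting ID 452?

3

932: h=4 => slot 4
837: h=3 => slot 3
452: h=3, probe 3,4,7 => slot 7
555: h=2 => slot 2
56: h=3, probe 3,4,7,1 => slot 1
Table: [., 56, 555, 837, 932, ., ., 452, ., ., .]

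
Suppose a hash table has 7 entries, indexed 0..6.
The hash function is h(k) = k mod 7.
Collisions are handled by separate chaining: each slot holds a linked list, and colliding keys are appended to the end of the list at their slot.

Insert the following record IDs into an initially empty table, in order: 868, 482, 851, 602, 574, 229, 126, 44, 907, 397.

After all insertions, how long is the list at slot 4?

868 -> bucket 0
482 -> bucket 6
851 -> bucket 4
602 -> bucket 0 (collision)
574 -> bucket 0 (collision)
229 -> bucket 5
126 -> bucket 0 (collision)
44 -> bucket 2
907 -> bucket 4 (collision)
397 -> bucket 5 (collision)
Final buckets:
0: 868 -> 602 -> 574 -> 126
1: _
2: 44
3: _
4: 851 -> 907
5: 229 -> 397
6: 482

2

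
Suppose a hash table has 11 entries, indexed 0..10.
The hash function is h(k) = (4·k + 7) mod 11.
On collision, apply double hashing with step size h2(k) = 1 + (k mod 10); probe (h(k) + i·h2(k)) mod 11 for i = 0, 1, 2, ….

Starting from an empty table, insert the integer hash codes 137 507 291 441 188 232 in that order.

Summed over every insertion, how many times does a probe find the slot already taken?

4

137: h=5 -> slot 5
507: h=0 -> slot 0
291: h=5, h2=2, probe 5,7 -> slot 7
441: h=0, h2=2, probe 0,2 -> slot 2
188: h=0, h2=9, probe 0,9 -> slot 9
232: h=0, h2=3, probe 0,3 -> slot 3
Table: [507, -, 441, 232, -, 137, -, 291, -, 188, -]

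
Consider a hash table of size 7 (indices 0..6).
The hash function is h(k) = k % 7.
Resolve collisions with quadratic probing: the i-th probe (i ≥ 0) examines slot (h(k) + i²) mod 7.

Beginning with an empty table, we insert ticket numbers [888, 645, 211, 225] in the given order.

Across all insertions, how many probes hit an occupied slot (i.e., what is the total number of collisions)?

888: h=6 => slot 6
645: h=1 => slot 1
211: h=1, probe 1,2 => slot 2
225: h=1, probe 1,2,5 => slot 5
Table: [_, 645, 211, _, _, 225, 888]

3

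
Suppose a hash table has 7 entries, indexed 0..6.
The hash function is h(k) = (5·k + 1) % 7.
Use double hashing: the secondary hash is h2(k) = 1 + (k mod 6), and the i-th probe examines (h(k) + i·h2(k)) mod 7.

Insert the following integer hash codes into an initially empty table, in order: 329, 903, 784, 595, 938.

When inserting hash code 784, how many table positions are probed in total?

2

Insert 329: h=1, slot 1 empty => index 1.
Insert 903: h=1, h2=4, slot 1 occupied => index 5.
Insert 784: h=1, h2=5, slot 1 occupied => index 6.
Insert 595: h=1, h2=2, slot 1 occupied => index 3.
Insert 938: h=1, h2=3, slot 1 occupied => index 4.
Table: [_, 329, _, 595, 938, 903, 784]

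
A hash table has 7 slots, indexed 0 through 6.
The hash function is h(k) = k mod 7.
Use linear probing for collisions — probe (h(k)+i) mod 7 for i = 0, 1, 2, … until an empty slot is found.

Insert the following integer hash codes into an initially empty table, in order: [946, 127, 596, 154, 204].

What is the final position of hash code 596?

3

946 hashes to 1; slot 1 is free → place at 1.
127 hashes to 1; 1 taken → place at 2.
596 hashes to 1; 1,2 taken → place at 3.
154 hashes to 0; slot 0 is free → place at 0.
204 hashes to 1; 1,2,3 taken → place at 4.
Table: [154, 946, 127, 596, 204, ∅, ∅]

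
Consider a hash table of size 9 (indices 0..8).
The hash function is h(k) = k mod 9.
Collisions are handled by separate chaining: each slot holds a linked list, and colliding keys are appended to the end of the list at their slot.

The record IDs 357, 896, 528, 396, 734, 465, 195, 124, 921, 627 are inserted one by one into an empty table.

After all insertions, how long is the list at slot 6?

357 -> bucket 6
896 -> bucket 5
528 -> bucket 6 (collision)
396 -> bucket 0
734 -> bucket 5 (collision)
465 -> bucket 6 (collision)
195 -> bucket 6 (collision)
124 -> bucket 7
921 -> bucket 3
627 -> bucket 6 (collision)
Final buckets:
0: 396
1: .
2: .
3: 921
4: .
5: 896 -> 734
6: 357 -> 528 -> 465 -> 195 -> 627
7: 124
8: .

5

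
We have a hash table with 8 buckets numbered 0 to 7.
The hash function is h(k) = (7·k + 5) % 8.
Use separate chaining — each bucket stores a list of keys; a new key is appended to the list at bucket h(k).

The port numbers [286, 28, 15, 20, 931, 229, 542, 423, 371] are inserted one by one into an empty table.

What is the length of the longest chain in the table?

2

Insert 286: h=7, bucket 7 empty -> new chain.
Insert 28: h=1, bucket 1 empty -> new chain.
Insert 15: h=6, bucket 6 empty -> new chain.
Insert 20: h=1, bucket 1 nonempty -> append to chain.
Insert 931: h=2, bucket 2 empty -> new chain.
Insert 229: h=0, bucket 0 empty -> new chain.
Insert 542: h=7, bucket 7 nonempty -> append to chain.
Insert 423: h=6, bucket 6 nonempty -> append to chain.
Insert 371: h=2, bucket 2 nonempty -> append to chain.
Final buckets:
0: 229
1: 28 -> 20
2: 931 -> 371
3: ∅
4: ∅
5: ∅
6: 15 -> 423
7: 286 -> 542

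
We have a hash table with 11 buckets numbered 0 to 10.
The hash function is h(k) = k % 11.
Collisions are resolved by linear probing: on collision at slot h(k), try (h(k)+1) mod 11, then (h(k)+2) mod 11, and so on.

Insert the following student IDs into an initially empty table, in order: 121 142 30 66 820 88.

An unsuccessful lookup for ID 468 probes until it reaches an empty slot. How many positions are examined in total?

Insert 121: h=0, slot 0 empty -> index 0.
Insert 142: h=10, slot 10 empty -> index 10.
Insert 30: h=8, slot 8 empty -> index 8.
Insert 66: h=0, slot 0 occupied -> index 1.
Insert 820: h=6, slot 6 empty -> index 6.
Insert 88: h=0, slots 0,1 occupied -> index 2.
Table: [121, 66, 88, ∅, ∅, ∅, 820, ∅, 30, ∅, 142]
Lookup 468: h=6, probe 6,7 → slot 7 empty, not found.

2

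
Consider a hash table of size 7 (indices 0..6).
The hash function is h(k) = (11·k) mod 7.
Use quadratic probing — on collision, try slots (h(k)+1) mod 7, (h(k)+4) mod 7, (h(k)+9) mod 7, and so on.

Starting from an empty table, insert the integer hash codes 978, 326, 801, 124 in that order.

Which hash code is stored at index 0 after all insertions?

124

978 hashes to 6; slot 6 is free → place at 6.
326 hashes to 2; slot 2 is free → place at 2.
801 hashes to 5; slot 5 is free → place at 5.
124 hashes to 6; 6 taken → place at 0.
Table: [124, —, 326, —, —, 801, 978]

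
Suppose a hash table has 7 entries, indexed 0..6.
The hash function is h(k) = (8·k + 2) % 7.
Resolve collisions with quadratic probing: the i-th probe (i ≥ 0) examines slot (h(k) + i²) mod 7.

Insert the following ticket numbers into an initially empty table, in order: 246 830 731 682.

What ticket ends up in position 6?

830

Insert 246: h=3, slot 3 empty -> index 3.
Insert 830: h=6, slot 6 empty -> index 6.
Insert 731: h=5, slot 5 empty -> index 5.
Insert 682: h=5, slots 5,6 occupied -> index 2.
Table: [_, _, 682, 246, _, 731, 830]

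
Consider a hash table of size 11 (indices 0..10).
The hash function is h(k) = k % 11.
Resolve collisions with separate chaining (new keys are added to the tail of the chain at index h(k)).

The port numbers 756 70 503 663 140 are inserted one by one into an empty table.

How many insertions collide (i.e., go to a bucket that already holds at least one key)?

756 → bucket 8
70 → bucket 4
503 → bucket 8 (collision)
663 → bucket 3
140 → bucket 8 (collision)
Final buckets:
0: —
1: —
2: —
3: 663
4: 70
5: —
6: —
7: —
8: 756 -> 503 -> 140
9: —
10: —

2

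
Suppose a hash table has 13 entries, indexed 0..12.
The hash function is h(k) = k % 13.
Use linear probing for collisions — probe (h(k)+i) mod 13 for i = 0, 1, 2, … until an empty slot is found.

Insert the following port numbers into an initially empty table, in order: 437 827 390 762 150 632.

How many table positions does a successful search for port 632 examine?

4

Insert 437: h=8, slot 8 empty → index 8.
Insert 827: h=8, slot 8 occupied → index 9.
Insert 390: h=0, slot 0 empty → index 0.
Insert 762: h=8, slots 8,9 occupied → index 10.
Insert 150: h=7, slot 7 empty → index 7.
Insert 632: h=8, slots 8,9,10 occupied → index 11.
Table: [390, _, _, _, _, _, _, 150, 437, 827, 762, 632, _]
Lookup 632: h=8, probe 8,9,10,11 → found at 11.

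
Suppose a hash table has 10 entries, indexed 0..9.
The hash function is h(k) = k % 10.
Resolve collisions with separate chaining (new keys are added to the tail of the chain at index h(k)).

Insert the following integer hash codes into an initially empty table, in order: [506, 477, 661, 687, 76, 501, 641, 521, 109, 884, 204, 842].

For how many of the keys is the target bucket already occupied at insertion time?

6

506 -> bucket 6
477 -> bucket 7
661 -> bucket 1
687 -> bucket 7 (collision)
76 -> bucket 6 (collision)
501 -> bucket 1 (collision)
641 -> bucket 1 (collision)
521 -> bucket 1 (collision)
109 -> bucket 9
884 -> bucket 4
204 -> bucket 4 (collision)
842 -> bucket 2
Final buckets:
0: -
1: 661 -> 501 -> 641 -> 521
2: 842
3: -
4: 884 -> 204
5: -
6: 506 -> 76
7: 477 -> 687
8: -
9: 109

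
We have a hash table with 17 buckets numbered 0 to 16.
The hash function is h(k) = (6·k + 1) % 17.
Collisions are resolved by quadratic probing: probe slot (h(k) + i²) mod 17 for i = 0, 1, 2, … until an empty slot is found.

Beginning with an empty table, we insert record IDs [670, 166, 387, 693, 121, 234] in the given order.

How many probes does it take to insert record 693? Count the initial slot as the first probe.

Insert 670: h=9, slot 9 empty → index 9.
Insert 166: h=11, slot 11 empty → index 11.
Insert 387: h=11, slot 11 occupied → index 12.
Insert 693: h=11, slots 11,12 occupied → index 15.
Insert 121: h=13, slot 13 empty → index 13.
Insert 234: h=11, slots 11,12,15 occupied → index 3.
Table: [—, —, —, 234, —, —, —, —, —, 670, —, 166, 387, 121, —, 693, —]

3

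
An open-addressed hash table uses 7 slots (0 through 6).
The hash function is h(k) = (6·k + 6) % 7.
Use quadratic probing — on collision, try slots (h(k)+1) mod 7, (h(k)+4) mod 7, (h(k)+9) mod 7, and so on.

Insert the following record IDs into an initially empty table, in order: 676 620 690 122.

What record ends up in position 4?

122

Insert 676: h=2, slot 2 empty -> index 2.
Insert 620: h=2, slot 2 occupied -> index 3.
Insert 690: h=2, slots 2,3 occupied -> index 6.
Insert 122: h=3, slot 3 occupied -> index 4.
Table: [-, -, 676, 620, 122, -, 690]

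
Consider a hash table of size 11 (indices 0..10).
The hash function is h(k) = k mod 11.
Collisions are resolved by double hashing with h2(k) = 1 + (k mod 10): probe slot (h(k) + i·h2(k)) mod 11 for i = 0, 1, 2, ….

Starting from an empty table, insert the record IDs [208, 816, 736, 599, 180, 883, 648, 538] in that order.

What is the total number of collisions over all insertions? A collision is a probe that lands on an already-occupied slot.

7

208 hashes to 10; slot 10 is free -> place at 10.
816 hashes to 2; slot 2 is free -> place at 2.
736 hashes to 10, h2=7; 10 taken -> place at 6.
599 hashes to 5; slot 5 is free -> place at 5.
180 hashes to 4; slot 4 is free -> place at 4.
883 hashes to 3; slot 3 is free -> place at 3.
648 hashes to 10, h2=9; 10 taken -> place at 8.
538 hashes to 10, h2=9; 10,8,6,4,2 taken -> place at 0.
Table: [538, -, 816, 883, 180, 599, 736, -, 648, -, 208]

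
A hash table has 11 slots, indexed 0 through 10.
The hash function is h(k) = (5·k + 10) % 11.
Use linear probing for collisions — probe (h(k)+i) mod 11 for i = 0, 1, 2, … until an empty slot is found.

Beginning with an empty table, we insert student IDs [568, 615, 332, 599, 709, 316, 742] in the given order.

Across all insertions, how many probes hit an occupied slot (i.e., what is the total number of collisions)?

3

Insert 568: h=1, slot 1 empty => index 1.
Insert 615: h=5, slot 5 empty => index 5.
Insert 332: h=9, slot 9 empty => index 9.
Insert 599: h=2, slot 2 empty => index 2.
Insert 709: h=2, slot 2 occupied => index 3.
Insert 316: h=6, slot 6 empty => index 6.
Insert 742: h=2, slots 2,3 occupied => index 4.
Table: [∅, 568, 599, 709, 742, 615, 316, ∅, ∅, 332, ∅]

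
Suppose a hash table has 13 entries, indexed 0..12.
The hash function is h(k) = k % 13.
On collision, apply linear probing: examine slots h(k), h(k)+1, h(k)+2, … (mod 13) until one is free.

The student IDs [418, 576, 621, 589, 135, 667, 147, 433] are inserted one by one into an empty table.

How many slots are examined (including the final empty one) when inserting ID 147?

5

418 hashes to 2; slot 2 is free → place at 2.
576 hashes to 4; slot 4 is free → place at 4.
621 hashes to 10; slot 10 is free → place at 10.
589 hashes to 4; 4 taken → place at 5.
135 hashes to 5; 5 taken → place at 6.
667 hashes to 4; 4,5,6 taken → place at 7.
147 hashes to 4; 4,5,6,7 taken → place at 8.
433 hashes to 4; 4,5,6,7,8 taken → place at 9.
Table: [-, -, 418, -, 576, 589, 135, 667, 147, 433, 621, -, -]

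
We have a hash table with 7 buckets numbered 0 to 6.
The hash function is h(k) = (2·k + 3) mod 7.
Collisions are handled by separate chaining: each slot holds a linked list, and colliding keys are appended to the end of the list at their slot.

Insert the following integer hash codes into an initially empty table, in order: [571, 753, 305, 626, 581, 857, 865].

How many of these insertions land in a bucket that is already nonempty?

571 → bucket 4
753 → bucket 4 (collision)
305 → bucket 4 (collision)
626 → bucket 2
581 → bucket 3
857 → bucket 2 (collision)
865 → bucket 4 (collision)
Final buckets:
0: ∅
1: ∅
2: 626 -> 857
3: 581
4: 571 -> 753 -> 305 -> 865
5: ∅
6: ∅

4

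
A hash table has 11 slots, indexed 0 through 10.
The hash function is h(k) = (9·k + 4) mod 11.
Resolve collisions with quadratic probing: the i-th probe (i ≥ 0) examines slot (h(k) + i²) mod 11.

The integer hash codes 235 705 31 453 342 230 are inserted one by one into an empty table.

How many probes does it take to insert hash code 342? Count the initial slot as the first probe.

235: h=7 → slot 7
705: h=2 → slot 2
31: h=8 → slot 8
453: h=0 → slot 0
342: h=2, probe 2,3 → slot 3
230: h=6 → slot 6
Table: [453, ∅, 705, 342, ∅, ∅, 230, 235, 31, ∅, ∅]

2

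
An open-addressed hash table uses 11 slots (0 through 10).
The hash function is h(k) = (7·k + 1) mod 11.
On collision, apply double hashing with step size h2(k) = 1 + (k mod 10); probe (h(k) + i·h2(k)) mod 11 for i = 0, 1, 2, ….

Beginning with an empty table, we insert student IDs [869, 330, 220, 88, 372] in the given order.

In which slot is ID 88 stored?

10

869: h=1 => slot 1
330: h=1, h2=1, probe 1,2 => slot 2
220: h=1, h2=1, probe 1,2,3 => slot 3
88: h=1, h2=9, probe 1,10 => slot 10
372: h=9 => slot 9
Table: [—, 869, 330, 220, —, —, —, —, —, 372, 88]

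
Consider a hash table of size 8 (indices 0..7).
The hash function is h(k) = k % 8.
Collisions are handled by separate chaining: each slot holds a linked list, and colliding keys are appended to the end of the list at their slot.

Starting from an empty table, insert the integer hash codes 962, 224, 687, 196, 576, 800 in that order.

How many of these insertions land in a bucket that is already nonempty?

Insert 962: h=2, bucket 2 empty → new chain.
Insert 224: h=0, bucket 0 empty → new chain.
Insert 687: h=7, bucket 7 empty → new chain.
Insert 196: h=4, bucket 4 empty → new chain.
Insert 576: h=0, bucket 0 nonempty → append to chain.
Insert 800: h=0, bucket 0 nonempty → append to chain.
Final buckets:
0: 224 -> 576 -> 800
1: -
2: 962
3: -
4: 196
5: -
6: -
7: 687

2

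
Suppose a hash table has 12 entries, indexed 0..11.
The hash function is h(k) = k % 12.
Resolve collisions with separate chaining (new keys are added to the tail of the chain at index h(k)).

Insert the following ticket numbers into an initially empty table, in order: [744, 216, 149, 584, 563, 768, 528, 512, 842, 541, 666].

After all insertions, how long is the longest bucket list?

Insert 744: h=0, bucket 0 empty -> new chain.
Insert 216: h=0, bucket 0 nonempty -> append to chain.
Insert 149: h=5, bucket 5 empty -> new chain.
Insert 584: h=8, bucket 8 empty -> new chain.
Insert 563: h=11, bucket 11 empty -> new chain.
Insert 768: h=0, bucket 0 nonempty -> append to chain.
Insert 528: h=0, bucket 0 nonempty -> append to chain.
Insert 512: h=8, bucket 8 nonempty -> append to chain.
Insert 842: h=2, bucket 2 empty -> new chain.
Insert 541: h=1, bucket 1 empty -> new chain.
Insert 666: h=6, bucket 6 empty -> new chain.
Final buckets:
0: 744 -> 216 -> 768 -> 528
1: 541
2: 842
3: ∅
4: ∅
5: 149
6: 666
7: ∅
8: 584 -> 512
9: ∅
10: ∅
11: 563

4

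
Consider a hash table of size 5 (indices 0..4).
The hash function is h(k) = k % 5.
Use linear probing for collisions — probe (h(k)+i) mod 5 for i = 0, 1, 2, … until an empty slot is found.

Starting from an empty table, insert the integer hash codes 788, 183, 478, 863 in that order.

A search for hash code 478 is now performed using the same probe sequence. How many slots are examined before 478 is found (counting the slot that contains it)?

788 hashes to 3; slot 3 is free -> place at 3.
183 hashes to 3; 3 taken -> place at 4.
478 hashes to 3; 3,4 taken -> place at 0.
863 hashes to 3; 3,4,0 taken -> place at 1.
Table: [478, 863, ., 788, 183]
Lookup 478: h=3, probe 3,4,0 → found at 0.

3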